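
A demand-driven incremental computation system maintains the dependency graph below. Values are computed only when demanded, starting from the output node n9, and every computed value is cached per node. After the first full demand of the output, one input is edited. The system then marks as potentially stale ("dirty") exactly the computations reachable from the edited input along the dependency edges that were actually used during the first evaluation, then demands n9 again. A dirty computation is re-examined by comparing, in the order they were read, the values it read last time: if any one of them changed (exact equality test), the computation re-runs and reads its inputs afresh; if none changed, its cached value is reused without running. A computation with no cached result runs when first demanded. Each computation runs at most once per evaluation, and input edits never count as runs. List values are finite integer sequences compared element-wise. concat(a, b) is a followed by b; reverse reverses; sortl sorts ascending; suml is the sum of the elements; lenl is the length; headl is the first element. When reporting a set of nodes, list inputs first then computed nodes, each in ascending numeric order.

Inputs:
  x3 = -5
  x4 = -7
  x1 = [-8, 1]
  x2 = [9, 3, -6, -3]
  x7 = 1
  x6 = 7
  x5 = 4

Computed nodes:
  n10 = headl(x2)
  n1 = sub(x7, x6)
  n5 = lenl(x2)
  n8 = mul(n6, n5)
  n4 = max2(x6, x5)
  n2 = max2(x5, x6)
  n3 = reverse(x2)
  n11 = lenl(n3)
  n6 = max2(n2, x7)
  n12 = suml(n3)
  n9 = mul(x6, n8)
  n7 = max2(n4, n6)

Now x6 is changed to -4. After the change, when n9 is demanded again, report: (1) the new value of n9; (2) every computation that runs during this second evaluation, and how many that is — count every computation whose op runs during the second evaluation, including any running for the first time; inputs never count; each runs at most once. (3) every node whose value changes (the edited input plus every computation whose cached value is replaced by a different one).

New value of n9: -64.
Computations that run: n2, n6, n8, n9 — 4 in total.
Values that change: x6, n2, n6, n8, n9.

First evaluation (everything demanded from the output):
  n2 = max2(4, 7) = 7
  n5 = lenl([9, 3, -6, -3]) = 4
  n6 = max2(7, 1) = 7
  n8 = mul(7, 4) = 28
  n9 = mul(7, 28) = 196

Propagation after the edit:
  n2: runs — x6 7->-4; result 4.
  n6: runs — n2 7->4; result 4.
  n8: runs — n6 7->4; result 16.
  n9: runs — x6 7->-4; n8 28->16; result -64.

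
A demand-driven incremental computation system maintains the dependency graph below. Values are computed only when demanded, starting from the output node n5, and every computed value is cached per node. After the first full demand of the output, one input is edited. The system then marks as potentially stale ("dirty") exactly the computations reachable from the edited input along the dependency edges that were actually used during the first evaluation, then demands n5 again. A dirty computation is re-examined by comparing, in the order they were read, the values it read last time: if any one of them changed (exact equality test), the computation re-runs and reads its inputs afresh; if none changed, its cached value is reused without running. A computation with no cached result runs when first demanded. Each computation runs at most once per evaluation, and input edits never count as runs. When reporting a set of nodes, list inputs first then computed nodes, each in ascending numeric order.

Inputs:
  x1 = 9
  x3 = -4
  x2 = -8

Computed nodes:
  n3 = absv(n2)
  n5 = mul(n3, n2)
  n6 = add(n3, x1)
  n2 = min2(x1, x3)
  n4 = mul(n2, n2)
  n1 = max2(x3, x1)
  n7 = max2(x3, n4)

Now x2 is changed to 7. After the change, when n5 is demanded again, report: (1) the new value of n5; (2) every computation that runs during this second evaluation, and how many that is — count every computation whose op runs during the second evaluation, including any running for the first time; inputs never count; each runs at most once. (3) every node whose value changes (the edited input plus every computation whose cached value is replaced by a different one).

New value of n5: -16.
Computations that run: none — 0 in total.
Values that change: x2.
Key observation: x2 is never demanded by the output, so the edit triggers no recomputation at all.

First evaluation (everything demanded from the output):
  n2 = min2(9, -4) = -4
  n3 = absv(-4) = 4
  n5 = mul(4, -4) = -16

Propagation after the edit:
  x2 feeds no computation that the output demands — nothing is marked dirty and nothing runs.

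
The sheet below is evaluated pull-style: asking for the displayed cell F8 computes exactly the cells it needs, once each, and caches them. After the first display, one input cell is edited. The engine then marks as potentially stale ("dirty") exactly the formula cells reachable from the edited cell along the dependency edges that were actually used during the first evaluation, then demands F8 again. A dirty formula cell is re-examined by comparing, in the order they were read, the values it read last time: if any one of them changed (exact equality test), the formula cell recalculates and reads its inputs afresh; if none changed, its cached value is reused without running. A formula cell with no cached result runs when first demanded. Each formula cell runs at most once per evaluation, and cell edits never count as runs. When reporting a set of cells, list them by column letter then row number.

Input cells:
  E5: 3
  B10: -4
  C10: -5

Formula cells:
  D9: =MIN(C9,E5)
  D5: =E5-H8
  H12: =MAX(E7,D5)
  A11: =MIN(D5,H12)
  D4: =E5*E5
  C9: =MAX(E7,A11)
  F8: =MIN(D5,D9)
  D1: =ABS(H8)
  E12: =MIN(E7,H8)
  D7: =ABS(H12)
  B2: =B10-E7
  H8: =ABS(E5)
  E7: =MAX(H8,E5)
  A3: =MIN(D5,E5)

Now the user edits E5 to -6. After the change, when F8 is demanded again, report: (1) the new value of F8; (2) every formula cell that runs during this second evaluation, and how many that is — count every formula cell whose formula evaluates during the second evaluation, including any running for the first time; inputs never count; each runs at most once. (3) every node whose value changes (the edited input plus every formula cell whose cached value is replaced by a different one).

Demanding F8 again yields -12.
8 formula cells run: A11, C9, D5, D9, E7, F8, H8, H12.
The nodes whose values change: A11, C9, D5, D9, E5, E7, F8, H8, H12.

First demand of the output computes:
  H8 = ABS(3) = 3
  D5 = 3 - 3 = 0
  E7 = MAX(3, 3) = 3
  H12 = MAX(3, 0) = 3
  A11 = MIN(0, 3) = 0
  C9 = MAX(3, 0) = 3
  D9 = MIN(3, 3) = 3
  F8 = MIN(0, 3) = 0

After the edit, cleaning proceeds:
  H8: a read changed (E5 3->-6) — executes, giving 6.
  D5: a read changed (E5 3->-6; H8 3->6) — executes, giving -12.
  E7: a read changed (H8 3->6; E5 3->-6) — executes, giving 6.
  H12: a read changed (E7 3->6; D5 0->-12) — executes, giving 6.
  A11: a read changed (D5 0->-12; H12 3->6) — executes, giving -12.
  C9: a read changed (E7 3->6; A11 0->-12) — executes, giving 6.
  D9: a read changed (C9 3->6; E5 3->-6) — executes, giving -6.
  F8: a read changed (D5 0->-12; D9 3->-6) — executes, giving -12.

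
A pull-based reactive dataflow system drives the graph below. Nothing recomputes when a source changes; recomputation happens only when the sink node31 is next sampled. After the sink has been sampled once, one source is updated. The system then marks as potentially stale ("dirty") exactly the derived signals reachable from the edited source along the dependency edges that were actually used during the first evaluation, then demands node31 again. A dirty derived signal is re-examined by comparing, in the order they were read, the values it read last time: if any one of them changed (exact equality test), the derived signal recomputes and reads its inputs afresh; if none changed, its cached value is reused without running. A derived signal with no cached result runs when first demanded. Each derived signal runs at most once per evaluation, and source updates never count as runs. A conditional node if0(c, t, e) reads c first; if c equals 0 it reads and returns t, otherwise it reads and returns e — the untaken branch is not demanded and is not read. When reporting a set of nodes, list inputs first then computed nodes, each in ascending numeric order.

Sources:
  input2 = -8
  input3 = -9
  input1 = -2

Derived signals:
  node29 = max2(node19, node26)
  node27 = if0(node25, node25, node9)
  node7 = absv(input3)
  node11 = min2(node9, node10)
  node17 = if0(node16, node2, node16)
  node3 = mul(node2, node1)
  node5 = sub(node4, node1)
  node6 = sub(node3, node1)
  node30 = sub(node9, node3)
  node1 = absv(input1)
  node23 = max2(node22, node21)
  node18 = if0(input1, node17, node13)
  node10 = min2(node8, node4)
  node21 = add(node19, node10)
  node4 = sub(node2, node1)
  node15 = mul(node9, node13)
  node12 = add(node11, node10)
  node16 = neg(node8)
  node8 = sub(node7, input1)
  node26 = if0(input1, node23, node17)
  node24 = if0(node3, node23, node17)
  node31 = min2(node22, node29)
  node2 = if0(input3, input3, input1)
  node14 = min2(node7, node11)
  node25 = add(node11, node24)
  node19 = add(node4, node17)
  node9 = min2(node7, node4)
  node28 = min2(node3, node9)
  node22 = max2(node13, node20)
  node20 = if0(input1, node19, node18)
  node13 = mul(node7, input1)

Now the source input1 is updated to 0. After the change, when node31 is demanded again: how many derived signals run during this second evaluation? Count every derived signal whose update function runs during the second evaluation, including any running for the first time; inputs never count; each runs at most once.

First evaluation (everything demanded from the output):
  node1 = absv(-2) = 2
  node2 = if0(input3=-9 -> else branch input1) = -2
  node4 = sub(-2, 2) = -4
  node7 = absv(-9) = 9
  node8 = sub(9, -2) = 11
  node13 = mul(9, -2) = -18
  node16 = neg(11) = -11
  node17 = if0(node16=-11 -> else branch node16) = -11
  node18 = if0(input1=-2 -> else branch node13) = -18
  node19 = add(-4, -11) = -15
  node20 = if0(input1=-2 -> else branch node18) = -18
  node22 = max2(-18, -18) = -18
  node26 = if0(input1=-2 -> else branch node17) = -11
  node29 = max2(-15, -11) = -11
  node31 = min2(-18, -11) = -18

Propagation after the edit:
  node1: runs — input1 -2->0; result 0.
  node2: runs — input1 -2->0; result 0.
  node4: runs — node2 -2->0; node1 2->0; result 0.
  node8: runs — input1 -2->0; result 9.
  node10: demanded for the first time — runs, produces 0.
  node13: runs — input1 -2->0; result 0.
  node16: runs — node8 11->9; result -9.
  node17: runs — node16 -11->-9; node16 -11->-9; result -9.
  node18: marked dirty but never re-examined — demand shifted away from it.
  node19: runs — node4 -4->0; node17 -11->-9; result -9.
  node20: runs — input1 -2->0; result -9.
  node21: demanded for the first time — runs, produces -9.
  node22: runs — node13 -18->0; node20 -18->-9; result 0.
  node23: demanded for the first time — runs, produces 0.
  node26: runs — input1 -2->0; node17 -11->-9; result 0.
  node29: runs — node19 -15->-9; node26 -11->0; result 0.
  node31: runs — node22 -18->0; node29 -11->0; result 0.

Key observation: a condition flipped, so demand moved to the other branch — node18 is never re-examined.

Derived signals that run: node1, node2, node4, node8, node10, node13, node16, node17, node19, node20, node21, node22, node23, node26, node29, node31 — 16 in total.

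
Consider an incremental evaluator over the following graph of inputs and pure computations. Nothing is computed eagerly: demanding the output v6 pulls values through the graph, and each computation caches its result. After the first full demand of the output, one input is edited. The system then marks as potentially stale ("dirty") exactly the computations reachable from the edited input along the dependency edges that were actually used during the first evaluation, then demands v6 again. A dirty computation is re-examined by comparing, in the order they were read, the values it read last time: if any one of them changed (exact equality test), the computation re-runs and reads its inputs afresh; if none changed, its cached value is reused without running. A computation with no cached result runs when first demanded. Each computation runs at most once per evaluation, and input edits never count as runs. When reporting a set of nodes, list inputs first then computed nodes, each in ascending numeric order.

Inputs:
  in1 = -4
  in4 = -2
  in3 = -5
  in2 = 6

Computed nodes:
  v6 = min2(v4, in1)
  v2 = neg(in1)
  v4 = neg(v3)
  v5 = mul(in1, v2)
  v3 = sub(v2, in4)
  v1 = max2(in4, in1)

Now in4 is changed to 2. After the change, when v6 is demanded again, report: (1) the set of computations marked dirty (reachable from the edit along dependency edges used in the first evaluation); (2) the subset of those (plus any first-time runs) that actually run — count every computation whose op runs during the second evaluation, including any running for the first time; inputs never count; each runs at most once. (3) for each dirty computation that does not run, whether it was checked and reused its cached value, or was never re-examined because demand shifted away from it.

Initial pass — values computed on the first demand:
  v2 = neg(-4) = 4
  v3 = sub(4, -2) = 6
  v4 = neg(6) = -6
  v6 = min2(-6, -4) = -6

Second demand — change propagation:
  v3: re-runs because in4 -2->2; new result 2.
  v4: re-runs because v3 6->2; new result -2.
  v6: re-runs because v4 -6->-2; new result -4.

Dirty set: v3, v4, v6.
Run set: v3, v4, v6 (3 run).
All dirty computations ended up running.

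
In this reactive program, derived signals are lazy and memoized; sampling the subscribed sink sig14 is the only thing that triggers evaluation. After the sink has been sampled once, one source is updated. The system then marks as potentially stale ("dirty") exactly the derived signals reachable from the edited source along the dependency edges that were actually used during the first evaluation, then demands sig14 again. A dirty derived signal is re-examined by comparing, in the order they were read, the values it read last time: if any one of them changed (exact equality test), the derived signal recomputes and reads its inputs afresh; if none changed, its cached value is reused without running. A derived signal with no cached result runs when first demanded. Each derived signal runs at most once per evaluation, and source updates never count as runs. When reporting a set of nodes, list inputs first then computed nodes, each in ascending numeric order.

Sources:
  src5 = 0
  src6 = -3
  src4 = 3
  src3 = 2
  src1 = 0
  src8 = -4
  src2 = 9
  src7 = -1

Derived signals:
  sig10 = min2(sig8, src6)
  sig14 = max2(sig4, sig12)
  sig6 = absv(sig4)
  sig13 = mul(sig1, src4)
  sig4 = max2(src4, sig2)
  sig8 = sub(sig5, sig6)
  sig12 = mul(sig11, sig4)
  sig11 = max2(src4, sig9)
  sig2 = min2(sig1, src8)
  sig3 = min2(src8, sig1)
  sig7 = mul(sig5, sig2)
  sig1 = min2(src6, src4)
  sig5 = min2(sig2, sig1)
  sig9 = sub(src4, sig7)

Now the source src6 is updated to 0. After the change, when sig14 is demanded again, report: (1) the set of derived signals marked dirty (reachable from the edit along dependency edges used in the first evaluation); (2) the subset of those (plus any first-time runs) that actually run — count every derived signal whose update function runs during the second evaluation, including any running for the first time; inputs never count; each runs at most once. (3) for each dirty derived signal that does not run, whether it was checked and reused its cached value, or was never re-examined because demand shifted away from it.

The edit dirties: sig1, sig2, sig4, sig5, sig7, sig9, sig11, sig12, sig14.
3 derived signals run: sig1, sig2, sig5.
Cache hits after checking: sig4, sig7, sig9, sig11, sig12, sig14.
Note where the cutoff bites: sig4 is checked, finds nothing changed, and keeps its cache.

First demand of the output computes:
  sig1 = min2(-3, 3) = -3
  sig2 = min2(-3, -4) = -4
  sig4 = max2(3, -4) = 3
  sig5 = min2(-4, -3) = -4
  sig7 = mul(-4, -4) = 16
  sig9 = sub(3, 16) = -13
  sig11 = max2(3, -13) = 3
  sig12 = mul(3, 3) = 9
  sig14 = max2(3, 9) = 9

After the edit, cleaning proceeds:
  sig1: a read changed (src6 -3->0) — executes, giving 0.
  sig2: a read changed (sig1 -3->0) — executes, giving -4 — identical to its old value.
  sig4: dirty, but its reads are unchanged (src4 unchanged, sig2 unchanged); cached 3 stands.
  sig5: a read changed (sig1 -3->0) — executes, giving -4 — identical to its old value.
  sig7: dirty, but its reads are unchanged (sig5 unchanged, sig2 unchanged); cached 16 stands.
  sig9: dirty, but its reads are unchanged (src4 unchanged, sig7 unchanged); cached -13 stands.
  sig11: dirty, but its reads are unchanged (src4 unchanged, sig9 unchanged); cached 3 stands.
  sig12: dirty, but its reads are unchanged (sig11 unchanged, sig4 unchanged); cached 9 stands.
  sig14: dirty, but its reads are unchanged (sig4 unchanged, sig12 unchanged); cached 9 stands.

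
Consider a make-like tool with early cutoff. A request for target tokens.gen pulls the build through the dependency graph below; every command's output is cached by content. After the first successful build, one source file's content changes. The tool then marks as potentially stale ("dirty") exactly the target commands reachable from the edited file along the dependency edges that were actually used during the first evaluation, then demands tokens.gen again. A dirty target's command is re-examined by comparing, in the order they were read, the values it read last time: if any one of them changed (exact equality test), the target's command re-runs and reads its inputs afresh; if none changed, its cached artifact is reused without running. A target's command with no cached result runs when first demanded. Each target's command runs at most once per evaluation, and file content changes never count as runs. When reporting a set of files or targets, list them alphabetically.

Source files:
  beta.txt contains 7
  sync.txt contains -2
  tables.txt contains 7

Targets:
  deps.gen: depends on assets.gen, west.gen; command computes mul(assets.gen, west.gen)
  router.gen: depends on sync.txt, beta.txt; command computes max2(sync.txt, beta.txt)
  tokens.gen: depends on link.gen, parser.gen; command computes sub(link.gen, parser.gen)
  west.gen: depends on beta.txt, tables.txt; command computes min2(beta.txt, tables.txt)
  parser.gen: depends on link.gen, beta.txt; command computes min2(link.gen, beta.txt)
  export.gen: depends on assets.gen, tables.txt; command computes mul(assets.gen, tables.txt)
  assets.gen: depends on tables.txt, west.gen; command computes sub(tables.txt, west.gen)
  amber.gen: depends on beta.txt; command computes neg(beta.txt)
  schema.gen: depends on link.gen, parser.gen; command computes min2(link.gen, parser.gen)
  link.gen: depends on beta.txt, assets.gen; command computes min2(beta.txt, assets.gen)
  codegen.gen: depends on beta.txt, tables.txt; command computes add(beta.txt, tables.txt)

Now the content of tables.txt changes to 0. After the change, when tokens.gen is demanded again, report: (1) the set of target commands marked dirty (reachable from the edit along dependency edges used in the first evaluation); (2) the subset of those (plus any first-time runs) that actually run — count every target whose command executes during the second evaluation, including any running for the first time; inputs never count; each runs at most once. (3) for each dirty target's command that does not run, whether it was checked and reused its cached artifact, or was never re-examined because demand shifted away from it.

First demand of the output computes:
  west.gen = min2(7, 7) = 7
  assets.gen = sub(7, 7) = 0
  link.gen = min2(7, 0) = 0
  parser.gen = min2(0, 7) = 0
  tokens.gen = sub(0, 0) = 0

After the edit, cleaning proceeds:
  west.gen: a read changed (tables.txt 7->0) — executes, giving 0.
  assets.gen: a read changed (tables.txt 7->0; west.gen 7->0) — executes, giving 0 — identical to its old value.
  link.gen: dirty, but its reads are unchanged (beta.txt unchanged, assets.gen unchanged); cached 0 stands.
  parser.gen: dirty, but its reads are unchanged (link.gen unchanged, beta.txt unchanged); cached 0 stands.
  tokens.gen: dirty, but its reads are unchanged (link.gen unchanged, parser.gen unchanged); cached 0 stands.

Note the absorption at assets.gen: it re-runs yet its value is the same, leaving the output's value untouched.

The edit dirties: assets.gen, link.gen, parser.gen, tokens.gen, west.gen.
2 target commands run: assets.gen, west.gen.
Cache hits after checking: link.gen, parser.gen, tokens.gen.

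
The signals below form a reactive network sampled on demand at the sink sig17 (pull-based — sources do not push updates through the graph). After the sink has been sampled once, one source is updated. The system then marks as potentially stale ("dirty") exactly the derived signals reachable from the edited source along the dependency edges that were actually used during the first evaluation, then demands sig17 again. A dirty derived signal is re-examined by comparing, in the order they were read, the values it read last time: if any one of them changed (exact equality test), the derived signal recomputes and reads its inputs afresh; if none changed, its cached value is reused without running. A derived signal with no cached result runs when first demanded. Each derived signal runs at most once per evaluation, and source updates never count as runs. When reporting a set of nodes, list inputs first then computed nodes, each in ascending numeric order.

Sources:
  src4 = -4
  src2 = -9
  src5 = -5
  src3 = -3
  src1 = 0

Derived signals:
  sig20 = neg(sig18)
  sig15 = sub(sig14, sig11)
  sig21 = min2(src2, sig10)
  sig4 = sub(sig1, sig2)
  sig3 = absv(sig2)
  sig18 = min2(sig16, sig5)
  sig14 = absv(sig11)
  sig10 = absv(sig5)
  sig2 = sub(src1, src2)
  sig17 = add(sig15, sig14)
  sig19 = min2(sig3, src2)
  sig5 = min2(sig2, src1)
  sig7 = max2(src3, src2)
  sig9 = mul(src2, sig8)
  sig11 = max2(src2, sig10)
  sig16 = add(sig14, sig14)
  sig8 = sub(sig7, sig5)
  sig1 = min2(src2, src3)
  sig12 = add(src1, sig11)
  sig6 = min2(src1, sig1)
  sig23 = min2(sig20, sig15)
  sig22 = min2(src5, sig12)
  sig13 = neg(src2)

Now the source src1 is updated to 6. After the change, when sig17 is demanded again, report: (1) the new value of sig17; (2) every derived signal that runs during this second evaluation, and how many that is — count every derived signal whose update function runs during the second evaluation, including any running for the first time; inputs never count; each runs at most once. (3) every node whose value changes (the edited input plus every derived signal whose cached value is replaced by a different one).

sig17 now evaluates to 6.
Run set: sig2, sig5, sig10, sig11, sig14, sig15, sig17 (7 run).
Changed values: src1, sig2, sig5, sig10, sig11, sig14, sig17.

Initial pass — values computed on the first demand:
  sig2 = sub(0, -9) = 9
  sig5 = min2(9, 0) = 0
  sig10 = absv(0) = 0
  sig11 = max2(-9, 0) = 0
  sig14 = absv(0) = 0
  sig15 = sub(0, 0) = 0
  sig17 = add(0, 0) = 0

Second demand — change propagation:
  sig2: re-runs because src1 0->6; new result 15.
  sig5: re-runs because sig2 9->15; src1 0->6; new result 6.
  sig10: re-runs because sig5 0->6; new result 6.
  sig11: re-runs because sig10 0->6; new result 6.
  sig14: re-runs because sig11 0->6; new result 6.
  sig15: re-runs because sig14 0->6; sig11 0->6; new result 0 (unchanged).
  sig17: re-runs because sig14 0->6; new result 6.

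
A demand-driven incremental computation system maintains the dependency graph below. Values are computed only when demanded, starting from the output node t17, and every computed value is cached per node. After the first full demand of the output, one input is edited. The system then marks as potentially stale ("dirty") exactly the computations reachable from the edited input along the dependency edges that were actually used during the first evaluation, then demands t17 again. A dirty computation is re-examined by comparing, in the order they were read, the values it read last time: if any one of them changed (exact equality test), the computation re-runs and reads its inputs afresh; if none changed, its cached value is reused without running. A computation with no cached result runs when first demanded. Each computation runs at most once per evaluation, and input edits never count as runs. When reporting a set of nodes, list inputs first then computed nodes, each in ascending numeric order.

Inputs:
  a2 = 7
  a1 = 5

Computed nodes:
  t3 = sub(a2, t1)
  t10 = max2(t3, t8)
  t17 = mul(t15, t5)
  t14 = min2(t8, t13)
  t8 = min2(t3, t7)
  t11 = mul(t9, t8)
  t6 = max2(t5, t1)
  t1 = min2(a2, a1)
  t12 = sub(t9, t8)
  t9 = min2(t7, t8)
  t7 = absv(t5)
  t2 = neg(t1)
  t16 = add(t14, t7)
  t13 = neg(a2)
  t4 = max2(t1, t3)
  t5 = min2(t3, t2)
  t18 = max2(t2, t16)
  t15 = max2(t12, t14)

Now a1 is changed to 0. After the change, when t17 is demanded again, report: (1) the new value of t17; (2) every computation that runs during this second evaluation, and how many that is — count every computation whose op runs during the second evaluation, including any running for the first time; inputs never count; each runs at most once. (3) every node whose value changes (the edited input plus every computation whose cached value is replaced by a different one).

First evaluation (everything demanded from the output):
  t1 = min2(7, 5) = 5
  t2 = neg(5) = -5
  t3 = sub(7, 5) = 2
  t5 = min2(2, -5) = -5
  t7 = absv(-5) = 5
  t8 = min2(2, 5) = 2
  t9 = min2(5, 2) = 2
  t12 = sub(2, 2) = 0
  t13 = neg(7) = -7
  t14 = min2(2, -7) = -7
  t15 = max2(0, -7) = 0
  t17 = mul(0, -5) = 0

Propagation after the edit:
  t1: runs — a1 5->0; result 0.
  t2: runs — t1 5->0; result 0.
  t3: runs — t1 5->0; result 7.
  t5: runs — t3 2->7; t2 -5->0; result 0.
  t7: runs — t5 -5->0; result 0.
  t8: runs — t3 2->7; t7 5->0; result 0.
  t9: runs — t7 5->0; t8 2->0; result 0.
  t12: runs — t9 2->0; t8 2->0; result 0 (same value as before).
  t14: runs — t8 2->0; result -7 (same value as before).
  t15: checked — values it read are unchanged (t12 unchanged, t14 unchanged); reused cached 0 without running.
  t17: runs — t5 -5->0; result 0 (same value as before).

Key observation: the cutoff stops propagation at t15 — its inputs' values are unchanged, so it reuses its cache.

New value of t17: 0.
Computations that run: t1, t2, t3, t5, t7, t8, t9, t12, t14, t17 — 10 in total.
Values that change: a1, t1, t2, t3, t5, t7, t8, t9.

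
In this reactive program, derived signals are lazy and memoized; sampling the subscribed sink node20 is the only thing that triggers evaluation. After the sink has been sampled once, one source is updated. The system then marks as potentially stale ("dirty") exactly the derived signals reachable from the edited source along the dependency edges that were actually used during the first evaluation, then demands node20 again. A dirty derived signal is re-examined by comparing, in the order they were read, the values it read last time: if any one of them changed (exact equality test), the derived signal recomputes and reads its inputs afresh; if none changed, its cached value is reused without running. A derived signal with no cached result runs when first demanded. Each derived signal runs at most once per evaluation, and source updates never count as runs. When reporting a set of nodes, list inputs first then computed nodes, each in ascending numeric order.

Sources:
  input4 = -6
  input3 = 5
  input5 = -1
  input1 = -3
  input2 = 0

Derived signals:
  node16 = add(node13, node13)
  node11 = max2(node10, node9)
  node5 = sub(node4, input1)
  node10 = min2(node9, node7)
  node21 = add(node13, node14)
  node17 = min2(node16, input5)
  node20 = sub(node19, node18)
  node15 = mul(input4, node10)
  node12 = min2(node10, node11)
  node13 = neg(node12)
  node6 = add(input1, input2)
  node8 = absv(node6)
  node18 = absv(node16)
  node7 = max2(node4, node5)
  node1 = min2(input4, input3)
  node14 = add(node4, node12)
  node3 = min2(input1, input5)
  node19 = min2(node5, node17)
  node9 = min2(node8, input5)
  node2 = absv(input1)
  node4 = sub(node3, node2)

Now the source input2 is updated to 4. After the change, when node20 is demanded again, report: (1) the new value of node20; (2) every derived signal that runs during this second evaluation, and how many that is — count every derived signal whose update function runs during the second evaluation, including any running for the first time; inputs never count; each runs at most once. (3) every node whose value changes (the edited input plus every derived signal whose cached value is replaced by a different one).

First demand of the output computes:
  node2 = absv(-3) = 3
  node3 = min2(-3, -1) = -3
  node4 = sub(-3, 3) = -6
  node5 = sub(-6, -3) = -3
  node6 = add(-3, 0) = -3
  node7 = max2(-6, -3) = -3
  node8 = absv(-3) = 3
  node9 = min2(3, -1) = -1
  node10 = min2(-1, -3) = -3
  node11 = max2(-3, -1) = -1
  node12 = min2(-3, -1) = -3
  node13 = neg(-3) = 3
  node16 = add(3, 3) = 6
  node17 = min2(6, -1) = -1
  node18 = absv(6) = 6
  node19 = min2(-3, -1) = -3
  node20 = sub(-3, 6) = -9

After the edit, cleaning proceeds:
  node6: a read changed (input2 0->4) — executes, giving 1.
  node8: a read changed (node6 -3->1) — executes, giving 1.
  node9: a read changed (node8 3->1) — executes, giving -1 — identical to its old value.
  node10: dirty, but its reads are unchanged (node9 unchanged, node7 unchanged); cached -3 stands.
  node11: dirty, but its reads are unchanged (node10 unchanged, node9 unchanged); cached -1 stands.
  node12: dirty, but its reads are unchanged (node10 unchanged, node11 unchanged); cached -3 stands.
  node13: dirty, but its reads are unchanged (node12 unchanged); cached 3 stands.
  node16: dirty, but its reads are unchanged (node13 unchanged, node13 unchanged); cached 6 stands.
  node17: dirty, but its reads are unchanged (node16 unchanged, input5 unchanged); cached -1 stands.
  node18: dirty, but its reads are unchanged (node16 unchanged); cached 6 stands.
  node19: dirty, but its reads are unchanged (node5 unchanged, node17 unchanged); cached -3 stands.
  node20: dirty, but its reads are unchanged (node19 unchanged, node18 unchanged); cached -9 stands.

Note the absorption at node9: it re-runs yet its value is the same, leaving the output's value untouched.

Demanding node20 again yields -9.
3 derived signals run: node6, node8, node9.
The nodes whose values change: input2, node6, node8.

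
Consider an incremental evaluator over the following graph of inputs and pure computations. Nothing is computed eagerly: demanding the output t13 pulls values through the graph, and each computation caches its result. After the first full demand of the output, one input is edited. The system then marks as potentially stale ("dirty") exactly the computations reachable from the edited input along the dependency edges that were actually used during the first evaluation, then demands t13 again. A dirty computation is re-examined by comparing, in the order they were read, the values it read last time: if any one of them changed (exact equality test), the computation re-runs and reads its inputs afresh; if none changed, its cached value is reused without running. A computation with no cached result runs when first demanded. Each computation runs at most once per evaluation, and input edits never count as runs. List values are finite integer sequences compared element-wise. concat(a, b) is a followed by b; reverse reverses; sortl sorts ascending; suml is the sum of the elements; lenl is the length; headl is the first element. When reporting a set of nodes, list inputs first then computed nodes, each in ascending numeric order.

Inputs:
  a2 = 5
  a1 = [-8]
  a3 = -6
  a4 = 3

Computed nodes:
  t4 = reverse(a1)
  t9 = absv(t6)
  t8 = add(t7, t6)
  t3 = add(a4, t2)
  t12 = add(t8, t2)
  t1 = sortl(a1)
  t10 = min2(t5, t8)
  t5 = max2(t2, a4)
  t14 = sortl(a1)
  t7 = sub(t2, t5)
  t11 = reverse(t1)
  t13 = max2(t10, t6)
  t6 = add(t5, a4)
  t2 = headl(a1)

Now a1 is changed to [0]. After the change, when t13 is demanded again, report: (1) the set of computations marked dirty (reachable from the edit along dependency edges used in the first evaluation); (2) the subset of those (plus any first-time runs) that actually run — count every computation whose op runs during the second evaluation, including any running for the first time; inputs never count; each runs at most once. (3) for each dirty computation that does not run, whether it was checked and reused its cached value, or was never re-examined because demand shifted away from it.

Initial pass — values computed on the first demand:
  t2 = headl([-8]) = -8
  t5 = max2(-8, 3) = 3
  t6 = add(3, 3) = 6
  t7 = sub(-8, 3) = -11
  t8 = add(-11, 6) = -5
  t10 = min2(3, -5) = -5
  t13 = max2(-5, 6) = 6

Second demand — change propagation:
  t2: re-runs because a1 [-8]->[0]; new result 0.
  t5: re-runs because t2 -8->0; new result 3 (unchanged).
  t6: re-examined; everything it read last time is the same (t5 unchanged, a4 unchanged) — cache 6 kept, no run.
  t7: re-runs because t2 -8->0; new result -3.
  t8: re-runs because t7 -11->-3; new result 3.
  t10: re-runs because t8 -5->3; new result 3.
  t13: re-runs because t10 -5->3; new result 6 (unchanged).

The important point: at t6 every value read last time is unchanged, so the dirty flag clears without a run.

Dirty set: t2, t5, t6, t7, t8, t10, t13.
Run set: t2, t5, t7, t8, t10, t13 (6 run).
Re-examined without running (cache reused): t6.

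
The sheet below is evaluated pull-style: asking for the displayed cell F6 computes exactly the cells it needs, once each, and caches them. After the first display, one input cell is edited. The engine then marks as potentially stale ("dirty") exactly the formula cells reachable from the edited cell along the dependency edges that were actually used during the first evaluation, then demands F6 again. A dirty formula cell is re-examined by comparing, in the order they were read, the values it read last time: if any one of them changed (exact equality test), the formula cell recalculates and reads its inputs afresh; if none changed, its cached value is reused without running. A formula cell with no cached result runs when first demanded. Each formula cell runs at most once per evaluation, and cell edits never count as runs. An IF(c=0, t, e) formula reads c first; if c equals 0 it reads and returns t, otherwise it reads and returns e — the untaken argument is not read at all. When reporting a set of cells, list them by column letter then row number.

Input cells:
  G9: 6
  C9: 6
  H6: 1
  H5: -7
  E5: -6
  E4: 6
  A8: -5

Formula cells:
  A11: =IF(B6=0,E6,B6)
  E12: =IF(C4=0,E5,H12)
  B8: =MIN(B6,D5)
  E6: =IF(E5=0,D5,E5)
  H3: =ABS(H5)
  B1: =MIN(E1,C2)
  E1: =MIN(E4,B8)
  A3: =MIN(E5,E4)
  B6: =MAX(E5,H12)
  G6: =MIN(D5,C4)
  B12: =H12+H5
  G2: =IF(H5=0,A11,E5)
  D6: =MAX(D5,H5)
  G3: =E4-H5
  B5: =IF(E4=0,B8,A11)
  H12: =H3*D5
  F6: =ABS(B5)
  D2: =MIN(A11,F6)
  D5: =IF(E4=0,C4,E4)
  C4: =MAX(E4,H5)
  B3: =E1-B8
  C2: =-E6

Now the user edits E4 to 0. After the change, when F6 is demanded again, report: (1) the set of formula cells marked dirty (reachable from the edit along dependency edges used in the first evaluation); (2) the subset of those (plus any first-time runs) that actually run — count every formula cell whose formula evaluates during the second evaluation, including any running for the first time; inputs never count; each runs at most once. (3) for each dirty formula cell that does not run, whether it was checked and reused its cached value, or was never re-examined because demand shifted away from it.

The edit dirties: A11, B5, B6, D5, F6, H12.
7 formula cells run: B5, B6, B8, C4, D5, F6, H12.
Unvisited dirty nodes (no longer demanded): A11.
Note the branch switch — demand abandons A11, which is never re-examined.

First demand of the output computes:
  D5 = IF(E4=0: E4=6 -> else branch E4) = 6
  H3 = ABS(-7) = 7
  H12 = 7 * 6 = 42
  B6 = MAX(-6, 42) = 42
  A11 = IF(B6=0: B6=42 -> else branch B6) = 42
  B5 = IF(E4=0: E4=6 -> else branch A11) = 42
  F6 = ABS(42) = 42

After the edit, cleaning proceeds:
  C4: had never run; runs now, result 0.
  D5: a read changed (E4 6->0; E4 6->0) — executes, giving 0.
  H12: a read changed (D5 6->0) — executes, giving 0.
  B6: a read changed (H12 42->0) — executes, giving 0.
  A11: stays stale; no demand reaches it after the flip.
  B8: had never run; runs now, result 0.
  B5: a read changed (E4 6->0) — executes, giving 0.
  F6: a read changed (B5 42->0) — executes, giving 0.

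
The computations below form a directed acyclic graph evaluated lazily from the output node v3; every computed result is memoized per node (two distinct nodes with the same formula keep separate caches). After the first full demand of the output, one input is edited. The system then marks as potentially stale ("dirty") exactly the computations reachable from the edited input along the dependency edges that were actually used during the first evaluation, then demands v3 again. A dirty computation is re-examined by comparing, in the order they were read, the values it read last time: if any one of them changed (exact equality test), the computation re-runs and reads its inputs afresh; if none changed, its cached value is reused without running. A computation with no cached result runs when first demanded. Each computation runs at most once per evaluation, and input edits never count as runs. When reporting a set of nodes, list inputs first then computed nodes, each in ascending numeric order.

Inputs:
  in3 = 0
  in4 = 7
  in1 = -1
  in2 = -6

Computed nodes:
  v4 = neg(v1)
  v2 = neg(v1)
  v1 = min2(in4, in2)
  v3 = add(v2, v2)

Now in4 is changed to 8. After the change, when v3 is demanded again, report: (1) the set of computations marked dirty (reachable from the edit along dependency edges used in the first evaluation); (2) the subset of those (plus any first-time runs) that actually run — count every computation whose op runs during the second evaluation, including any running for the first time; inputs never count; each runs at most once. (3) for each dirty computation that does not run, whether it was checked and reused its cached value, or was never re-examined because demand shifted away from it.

First demand of the output computes:
  v1 = min2(7, -6) = -6
  v2 = neg(-6) = 6
  v3 = add(6, 6) = 12

After the edit, cleaning proceeds:
  v1: a read changed (in4 7->8) — executes, giving -6 — identical to its old value.
  v2: dirty, but its reads are unchanged (v1 unchanged); cached 6 stands.
  v3: dirty, but its reads are unchanged (v2 unchanged, v2 unchanged); cached 12 stands.

Note the absorption at v1: it re-runs yet its value is the same, leaving the output's value untouched.

The edit dirties: v1, v2, v3.
1 computations run: v1.
Cache hits after checking: v2, v3.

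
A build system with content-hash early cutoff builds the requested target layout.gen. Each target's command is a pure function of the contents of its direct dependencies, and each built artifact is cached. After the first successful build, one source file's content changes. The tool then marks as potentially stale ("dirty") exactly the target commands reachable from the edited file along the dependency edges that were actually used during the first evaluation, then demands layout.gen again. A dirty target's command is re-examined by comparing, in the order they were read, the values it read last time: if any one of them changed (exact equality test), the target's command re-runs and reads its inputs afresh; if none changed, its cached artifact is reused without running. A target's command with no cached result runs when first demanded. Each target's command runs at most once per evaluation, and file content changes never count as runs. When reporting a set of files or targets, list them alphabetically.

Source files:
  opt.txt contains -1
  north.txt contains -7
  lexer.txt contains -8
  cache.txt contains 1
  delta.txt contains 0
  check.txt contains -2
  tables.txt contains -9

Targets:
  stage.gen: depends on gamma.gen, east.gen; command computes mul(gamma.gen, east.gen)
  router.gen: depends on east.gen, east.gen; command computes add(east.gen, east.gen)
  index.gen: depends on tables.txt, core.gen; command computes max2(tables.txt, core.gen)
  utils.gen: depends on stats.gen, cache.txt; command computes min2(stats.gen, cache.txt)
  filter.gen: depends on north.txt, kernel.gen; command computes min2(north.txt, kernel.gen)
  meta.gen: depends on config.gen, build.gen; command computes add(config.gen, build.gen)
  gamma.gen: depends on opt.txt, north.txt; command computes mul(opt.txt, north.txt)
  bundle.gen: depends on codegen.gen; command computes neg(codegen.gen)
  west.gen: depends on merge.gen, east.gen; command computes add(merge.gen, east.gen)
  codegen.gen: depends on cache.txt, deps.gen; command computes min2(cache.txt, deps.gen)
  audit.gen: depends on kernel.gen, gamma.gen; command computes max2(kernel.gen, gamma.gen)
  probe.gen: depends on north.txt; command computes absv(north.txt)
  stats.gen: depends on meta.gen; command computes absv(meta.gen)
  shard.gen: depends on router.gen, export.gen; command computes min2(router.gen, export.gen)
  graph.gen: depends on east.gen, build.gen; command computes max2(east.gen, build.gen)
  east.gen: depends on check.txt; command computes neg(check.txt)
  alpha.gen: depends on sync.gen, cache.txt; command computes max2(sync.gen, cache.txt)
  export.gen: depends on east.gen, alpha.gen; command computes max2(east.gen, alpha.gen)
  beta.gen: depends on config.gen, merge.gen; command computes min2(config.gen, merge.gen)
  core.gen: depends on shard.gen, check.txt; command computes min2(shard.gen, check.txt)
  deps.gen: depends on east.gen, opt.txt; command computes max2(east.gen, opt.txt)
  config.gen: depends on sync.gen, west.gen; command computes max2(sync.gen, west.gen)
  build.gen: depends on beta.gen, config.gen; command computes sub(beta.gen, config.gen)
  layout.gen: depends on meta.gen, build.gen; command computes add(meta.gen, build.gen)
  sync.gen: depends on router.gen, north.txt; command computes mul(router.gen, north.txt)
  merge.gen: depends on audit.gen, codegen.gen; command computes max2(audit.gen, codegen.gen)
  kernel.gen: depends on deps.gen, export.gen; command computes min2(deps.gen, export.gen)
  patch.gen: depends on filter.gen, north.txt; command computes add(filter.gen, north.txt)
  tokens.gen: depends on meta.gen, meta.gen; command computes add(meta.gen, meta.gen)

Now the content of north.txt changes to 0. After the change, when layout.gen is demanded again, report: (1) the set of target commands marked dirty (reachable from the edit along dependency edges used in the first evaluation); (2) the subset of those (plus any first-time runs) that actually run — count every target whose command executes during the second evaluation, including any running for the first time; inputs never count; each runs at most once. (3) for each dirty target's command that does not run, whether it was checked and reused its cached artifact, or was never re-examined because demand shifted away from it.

First evaluation (everything demanded from the output):
  east.gen = neg(-2) = 2
  deps.gen = max2(2, -1) = 2
  codegen.gen = min2(1, 2) = 1
  gamma.gen = mul(-1, -7) = 7
  router.gen = add(2, 2) = 4
  sync.gen = mul(4, -7) = -28
  alpha.gen = max2(-28, 1) = 1
  export.gen = max2(2, 1) = 2
  kernel.gen = min2(2, 2) = 2
  audit.gen = max2(2, 7) = 7
  merge.gen = max2(7, 1) = 7
  west.gen = add(7, 2) = 9
  config.gen = max2(-28, 9) = 9
  beta.gen = min2(9, 7) = 7
  build.gen = sub(7, 9) = -2
  meta.gen = add(9, -2) = 7
  layout.gen = add(7, -2) = 5

Propagation after the edit:
  gamma.gen: runs — north.txt -7->0; result 0.
  sync.gen: runs — north.txt -7->0; result 0.
  alpha.gen: runs — sync.gen -28->0; result 1 (same value as before).
  export.gen: checked — values it read are unchanged (east.gen unchanged, alpha.gen unchanged); reused cached 2 without running.
  kernel.gen: checked — values it read are unchanged (deps.gen unchanged, export.gen unchanged); reused cached 2 without running.
  audit.gen: runs — gamma.gen 7->0; result 2.
  merge.gen: runs — audit.gen 7->2; result 2.
  west.gen: runs — merge.gen 7->2; result 4.
  config.gen: runs — sync.gen -28->0; west.gen 9->4; result 4.
  beta.gen: runs — config.gen 9->4; merge.gen 7->2; result 2.
  build.gen: runs — beta.gen 7->2; config.gen 9->4; result -2 (same value as before).
  meta.gen: runs — config.gen 9->4; result 2.
  layout.gen: runs — meta.gen 7->2; result 0.

Key observation: the cutoff stops propagation at export.gen — its inputs' values are unchanged, so it reuses its cache.

Marked dirty: alpha.gen, audit.gen, beta.gen, build.gen, config.gen, export.gen, gamma.gen, kernel.gen, layout.gen, merge.gen, meta.gen, sync.gen, west.gen.
Target commands that run: alpha.gen, audit.gen, beta.gen, build.gen, config.gen, gamma.gen, layout.gen, merge.gen, meta.gen, sync.gen, west.gen — 11 in total.
Checked but reused from cache: export.gen, kernel.gen.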